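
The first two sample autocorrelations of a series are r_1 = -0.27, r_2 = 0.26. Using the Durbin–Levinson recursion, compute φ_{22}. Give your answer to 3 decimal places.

0.202

φ_{22} = (r_2 − r_1²) / (1 − r_1²)
r_1² = (-0.27)² = 0.0729
Numerator = 0.26 − 0.0729 = 0.1871; denominator = 1 − 0.0729 = 0.9271
φ_{22} = 0.1871 / 0.9271 = 0.202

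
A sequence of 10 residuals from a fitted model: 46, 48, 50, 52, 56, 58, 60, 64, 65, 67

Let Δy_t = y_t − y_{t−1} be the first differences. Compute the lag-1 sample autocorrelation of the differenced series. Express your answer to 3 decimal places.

-0.389

First differences Δy: 2, 2, 2, 4, 2, 2, 4, 1, 2
Mean of differences = 2.3333
Numerator Σ(Δy_t−Δȳ)(Δy_{t+1}−Δȳ) = -3.1111
Denominator Σ(Δy_t−Δȳ)² = 8.0000
r_1(Δy) = -3.1111 / 8.0000 = -0.389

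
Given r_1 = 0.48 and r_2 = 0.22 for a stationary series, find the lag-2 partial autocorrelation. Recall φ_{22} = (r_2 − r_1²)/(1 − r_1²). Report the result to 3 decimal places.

φ_{22} = (r_2 − r_1²) / (1 − r_1²)
r_1² = (0.48)² = 0.2304
Numerator = 0.22 − 0.2304 = -0.0104; denominator = 1 − 0.2304 = 0.7696
φ_{22} = -0.0104 / 0.7696 = -0.014

-0.014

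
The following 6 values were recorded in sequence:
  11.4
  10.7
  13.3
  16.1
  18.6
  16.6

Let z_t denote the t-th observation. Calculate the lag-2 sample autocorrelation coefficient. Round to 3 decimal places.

-0.079

Mean z̄ = (11.4 + 10.7 + 13.3 + 16.1 + 18.6 + 16.6)/6 = 14.4500
Σ(z_t−z̄)(z_{t+2}−z̄) = (3.5075) + (-6.1875) + (-4.7725) + (3.5475) = -3.9050
Denominator Σ(z_t−z̄)² = 49.2550
r_2 = -3.9050 / 49.2550 = -0.079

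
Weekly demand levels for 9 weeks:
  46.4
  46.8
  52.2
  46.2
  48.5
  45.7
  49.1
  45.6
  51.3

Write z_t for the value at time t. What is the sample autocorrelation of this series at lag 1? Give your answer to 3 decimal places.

-0.536

Mean z̄ = (46.4 + 46.8 + 52.2 + 46.2 + 48.5 + 45.7 + 49.1 + 45.6 + 51.3)/9 = 47.9778
Numerator Σ_{t=1}^{8}(z_t−z̄)(z_{t+1}−z̄) = -25.8627
Denominator Σ(z_t−z̄)² = 48.2756
r_1 = -25.8627 / 48.2756 = -0.536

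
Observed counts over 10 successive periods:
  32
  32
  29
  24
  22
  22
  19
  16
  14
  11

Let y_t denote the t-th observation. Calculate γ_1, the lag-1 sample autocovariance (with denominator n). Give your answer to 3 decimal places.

33.779

Mean ȳ = (32 + 32 + 29 + 24 + 22 + 22 + 19 + 16 + 14 + 11)/10 = 22.1000
Σ_{t=1}^{9}(y_t−ȳ)(y_{t+1}−ȳ) = 337.7900
γ_1 = 337.7900 / 10 = 33.779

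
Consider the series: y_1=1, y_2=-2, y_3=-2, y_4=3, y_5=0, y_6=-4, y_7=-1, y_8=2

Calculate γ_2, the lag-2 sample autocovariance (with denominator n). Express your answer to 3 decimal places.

Mean ȳ = (1 − 2 − 2 + 3 + 0 − 4 − 1 + 2)/8 = -0.3750
Σ_{t=1}^{6}(y_t−ȳ)(y_{t+2}−ȳ) = -29.4063
γ_2 = -29.4063 / 8 = -3.676

-3.676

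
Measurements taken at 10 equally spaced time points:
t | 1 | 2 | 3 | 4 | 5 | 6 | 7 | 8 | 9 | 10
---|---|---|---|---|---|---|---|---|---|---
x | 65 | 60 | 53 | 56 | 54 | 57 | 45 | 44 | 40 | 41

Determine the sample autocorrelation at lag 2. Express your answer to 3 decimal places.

Mean x̄ = (65 + 60 + 53 + 56 + 54 + 57 + 45 + 44 + 40 + 41)/10 = 51.5000
Numerator Σ_{t=1}^{8}(x_t−x̄)(x_{t+2}−x̄) = 183.0000
Denominator Σ(x_t−x̄)² = 654.5000
r_2 = 183.0000 / 654.5000 = 0.280

0.280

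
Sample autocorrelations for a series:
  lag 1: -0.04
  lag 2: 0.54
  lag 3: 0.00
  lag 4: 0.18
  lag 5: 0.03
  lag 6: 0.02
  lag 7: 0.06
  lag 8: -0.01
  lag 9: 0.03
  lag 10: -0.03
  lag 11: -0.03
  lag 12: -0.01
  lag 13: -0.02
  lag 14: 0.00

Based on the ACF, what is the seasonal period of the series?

2

The largest autocorrelation is r_2 = 0.54, with a weaker echo at lag 4 (0.18); the remaining lags stay at or below 0.06.
The dominant spike at lag 2 indicates a seasonal period of 2.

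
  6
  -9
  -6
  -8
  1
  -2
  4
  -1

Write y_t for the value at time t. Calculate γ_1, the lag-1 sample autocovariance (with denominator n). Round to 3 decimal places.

Mean ȳ = (6 − 9 − 6 − 8 + 1 − 2 + 4 − 1)/8 = -1.8750
Deviations: 7.8750, -7.1250, -4.1250, -6.1250, 2.8750, -0.1250, 5.8750, 0.8750
Σ_{t=1}^{7}(y_t−ȳ)(y_{t+1}−ȳ) = -15.0156
γ_1 = -15.0156 / 8 = -1.877

-1.877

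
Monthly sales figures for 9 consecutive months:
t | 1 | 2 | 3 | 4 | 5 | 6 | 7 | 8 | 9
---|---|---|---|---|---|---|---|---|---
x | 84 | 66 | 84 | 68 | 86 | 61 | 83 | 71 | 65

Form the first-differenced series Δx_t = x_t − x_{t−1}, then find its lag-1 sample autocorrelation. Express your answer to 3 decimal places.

First differences Δx: -18, 18, -16, 18, -25, 22, -12, -6
Mean of differences = -2.3750
Numerator Σ(Δx_t−Δx̄)(Δx_{t+1}−Δx̄) = -2085.7656
Denominator Σ(Δx_t−Δx̄)² = 2471.8750
r_1(Δx) = -2085.7656 / 2471.8750 = -0.844

-0.844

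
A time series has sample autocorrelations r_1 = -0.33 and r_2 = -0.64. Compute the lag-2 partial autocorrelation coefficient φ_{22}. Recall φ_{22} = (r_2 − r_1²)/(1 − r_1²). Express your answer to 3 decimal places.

-0.840

φ_{22} = (r_2 − r_1²) / (1 − r_1²)
r_1² = (-0.33)² = 0.1089
Numerator = -0.64 − 0.1089 = -0.7489; denominator = 1 − 0.1089 = 0.8911
φ_{22} = -0.7489 / 0.8911 = -0.840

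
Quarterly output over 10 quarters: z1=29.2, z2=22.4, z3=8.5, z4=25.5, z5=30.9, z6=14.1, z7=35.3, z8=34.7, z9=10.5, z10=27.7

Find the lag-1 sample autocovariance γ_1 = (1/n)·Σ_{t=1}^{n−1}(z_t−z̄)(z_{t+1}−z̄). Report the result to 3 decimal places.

-25.132

Mean z̄ = (29.2 + 22.4 + 8.5 + 25.5 + 30.9 + 14.1 + 35.3 + 34.7 + 10.5 + 27.7)/10 = 23.8800
Σ_{t=1}^{9}(z_t−z̄)(z_{t+1}−z̄) = -251.3164
γ_1 = -251.3164 / 10 = -25.132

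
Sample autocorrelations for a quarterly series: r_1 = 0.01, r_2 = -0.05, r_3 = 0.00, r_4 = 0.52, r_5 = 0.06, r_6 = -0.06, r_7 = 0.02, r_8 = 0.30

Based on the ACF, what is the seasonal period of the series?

The largest autocorrelation is r_4 = 0.52, with a weaker echo at lag 8 (0.30); the remaining lags stay at or below 0.06.
The dominant spike at lag 4 indicates a seasonal period of 4.

4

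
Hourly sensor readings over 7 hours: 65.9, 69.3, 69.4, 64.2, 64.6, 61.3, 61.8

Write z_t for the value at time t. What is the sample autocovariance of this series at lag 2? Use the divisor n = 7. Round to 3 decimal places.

Mean z̄ = (65.9 + 69.3 + 69.4 + 64.2 + 64.6 + 61.3 + 61.8)/7 = 65.2143
Σ_{t=1}^{5}(z_t−z̄)(z_{t+2}−z̄) = 2.2224
γ_2 = 2.2224 / 7 = 0.317

0.317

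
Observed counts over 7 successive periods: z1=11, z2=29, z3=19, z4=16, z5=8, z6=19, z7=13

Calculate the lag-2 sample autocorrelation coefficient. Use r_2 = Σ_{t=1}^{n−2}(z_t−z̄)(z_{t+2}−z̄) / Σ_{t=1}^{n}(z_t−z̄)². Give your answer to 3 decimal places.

-0.047

Mean z̄ = (11 + 29 + 19 + 16 + 8 + 19 + 13)/7 = 16.4286
Σ(z_t−z̄)(z_{t+2}−z̄) = (-13.9592) + (-5.3878) + (-21.6735) + (-1.1020) + (28.8980) = -13.2245
Denominator Σ(z_t−z̄)² = 283.7143
r_2 = -13.2245 / 283.7143 = -0.047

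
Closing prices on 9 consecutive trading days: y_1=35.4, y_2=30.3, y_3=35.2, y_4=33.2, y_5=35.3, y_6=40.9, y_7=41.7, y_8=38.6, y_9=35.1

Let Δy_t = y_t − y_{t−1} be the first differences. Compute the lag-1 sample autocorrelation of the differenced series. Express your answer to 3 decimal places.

First differences Δy: -5.1, 4.9, -2.0, 2.1, 5.6, 0.8, -3.1, -3.5
Mean of differences = -0.0375
Numerator Σ(Δy_t−Δȳ)(Δy_{t+1}−Δȳ) = -14.0702
Denominator Σ(Δy_t−Δȳ)² = 112.2788
r_1(Δy) = -14.0702 / 112.2788 = -0.125

-0.125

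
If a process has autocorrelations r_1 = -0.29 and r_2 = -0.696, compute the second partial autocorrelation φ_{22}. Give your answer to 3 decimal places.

φ_{22} = (r_2 − r_1²) / (1 − r_1²)
r_1² = (-0.29)² = 0.0841
Numerator = -0.696 − 0.0841 = -0.7801; denominator = 1 − 0.0841 = 0.9159
φ_{22} = -0.7801 / 0.9159 = -0.852

-0.852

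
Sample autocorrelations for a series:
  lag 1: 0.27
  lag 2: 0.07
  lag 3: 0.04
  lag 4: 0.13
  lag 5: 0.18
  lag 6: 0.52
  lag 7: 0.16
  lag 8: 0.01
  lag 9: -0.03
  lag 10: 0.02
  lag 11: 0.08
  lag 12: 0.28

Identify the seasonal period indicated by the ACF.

6

The largest autocorrelation is r_6 = 0.52, with a weaker echo at lag 12 (0.28); the remaining lags stay at or below 0.27. The elevated value at lag 1 (0.27), dropping to 0.07 at lag 2, reflects decaying short-term dependence rather than seasonality.
The dominant spike at lag 6 indicates a seasonal period of 6.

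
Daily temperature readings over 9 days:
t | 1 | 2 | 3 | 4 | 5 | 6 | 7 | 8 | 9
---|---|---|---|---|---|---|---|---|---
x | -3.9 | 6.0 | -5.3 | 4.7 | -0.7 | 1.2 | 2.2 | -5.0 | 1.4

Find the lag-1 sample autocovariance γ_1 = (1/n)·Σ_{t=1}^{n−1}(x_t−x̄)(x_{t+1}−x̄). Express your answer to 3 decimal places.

Mean x̄ = (-3.9 + 6.0 − 5.3 + 4.7 − 0.7 + 1.2 + 2.2 − 5.0 + 1.4)/9 = 0.0667
Σ_{t=1}^{8}(x_t−x̄)(x_{t+1}−x̄) = -99.8111
γ_1 = -99.8111 / 9 = -11.090

-11.090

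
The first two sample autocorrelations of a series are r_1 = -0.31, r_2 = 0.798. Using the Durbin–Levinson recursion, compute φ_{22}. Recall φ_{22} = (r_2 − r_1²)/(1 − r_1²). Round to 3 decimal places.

φ_{22} = (r_2 − r_1²) / (1 − r_1²)
r_1² = (-0.31)² = 0.0961
Numerator = 0.798 − 0.0961 = 0.7019; denominator = 1 − 0.0961 = 0.9039
φ_{22} = 0.7019 / 0.9039 = 0.777

0.777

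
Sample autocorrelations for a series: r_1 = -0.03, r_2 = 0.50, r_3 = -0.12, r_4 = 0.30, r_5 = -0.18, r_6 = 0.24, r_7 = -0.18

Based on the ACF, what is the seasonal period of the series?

2

The largest autocorrelation is r_2 = 0.50, with weaker echoes at lags 4 (0.30) and 6 (0.24); the remaining lags stay at or below -0.03.
The dominant spike at lag 2 indicates a seasonal period of 2.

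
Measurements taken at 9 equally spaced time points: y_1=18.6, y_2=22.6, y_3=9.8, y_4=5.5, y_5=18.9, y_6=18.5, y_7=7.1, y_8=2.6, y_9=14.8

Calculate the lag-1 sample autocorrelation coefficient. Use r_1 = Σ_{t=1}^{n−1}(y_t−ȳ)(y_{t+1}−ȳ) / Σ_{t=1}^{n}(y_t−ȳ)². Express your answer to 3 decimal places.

0.116

Mean ȳ = (18.6 + 22.6 + 9.8 + 5.5 + 18.9 + 18.5 + 7.1 + 2.6 + 14.8)/9 = 13.1556
Numerator Σ_{t=1}^{8}(y_t−ȳ)(y_{t+1}−ȳ) = 46.3391
Denominator Σ(y_t−ȳ)² = 401.0622
r_1 = 46.3391 / 401.0622 = 0.116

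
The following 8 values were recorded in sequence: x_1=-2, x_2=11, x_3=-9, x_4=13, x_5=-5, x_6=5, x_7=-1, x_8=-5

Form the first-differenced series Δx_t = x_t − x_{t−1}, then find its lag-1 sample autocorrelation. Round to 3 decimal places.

-0.862

First differences Δx: 13, -20, 22, -18, 10, -6, -4
Mean of differences = -0.4286
Numerator Σ(Δx_t−Δx̄)(Δx_{t+1}−Δx̄) = -1317.3265
Denominator Σ(Δx_t−Δx̄)² = 1527.7143
r_1(Δx) = -1317.3265 / 1527.7143 = -0.862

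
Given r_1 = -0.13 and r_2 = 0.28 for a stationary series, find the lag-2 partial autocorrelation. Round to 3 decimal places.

φ_{22} = (r_2 − r_1²) / (1 − r_1²)
r_1² = (-0.13)² = 0.0169
Numerator = 0.28 − 0.0169 = 0.2631; denominator = 1 − 0.0169 = 0.9831
φ_{22} = 0.2631 / 0.9831 = 0.268

0.268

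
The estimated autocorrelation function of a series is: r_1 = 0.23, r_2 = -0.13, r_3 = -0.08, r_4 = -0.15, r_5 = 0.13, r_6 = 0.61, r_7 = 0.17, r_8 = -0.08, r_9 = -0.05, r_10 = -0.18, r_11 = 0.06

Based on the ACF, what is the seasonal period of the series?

The largest autocorrelation is r_6 = 0.61; the remaining lags stay at or below 0.23.
The dominant spike at lag 6 indicates a seasonal period of 6.

6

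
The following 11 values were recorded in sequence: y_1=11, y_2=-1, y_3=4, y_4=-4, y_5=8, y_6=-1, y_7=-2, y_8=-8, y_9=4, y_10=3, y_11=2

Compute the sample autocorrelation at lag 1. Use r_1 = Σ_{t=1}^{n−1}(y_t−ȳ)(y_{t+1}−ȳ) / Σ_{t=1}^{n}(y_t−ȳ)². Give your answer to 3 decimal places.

Mean ȳ = (11 − 1 + 4 − 4 + 8 − 1 − 2 − 8 + 4 + 3 + 2)/11 = 1.4545
Numerator Σ_{t=1}^{10}(y_t−ȳ)(y_{t+1}−ȳ) = -73.4793
Denominator Σ(y_t−ȳ)² = 292.7273
r_1 = -73.4793 / 292.7273 = -0.251

-0.251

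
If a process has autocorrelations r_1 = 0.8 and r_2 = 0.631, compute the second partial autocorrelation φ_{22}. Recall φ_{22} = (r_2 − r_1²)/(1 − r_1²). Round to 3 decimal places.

-0.025

φ_{22} = (r_2 − r_1²) / (1 − r_1²)
r_1² = (0.8)² = 0.64
Numerator = 0.631 − 0.6400 = -0.0090; denominator = 1 − 0.6400 = 0.3600
φ_{22} = -0.0090 / 0.3600 = -0.025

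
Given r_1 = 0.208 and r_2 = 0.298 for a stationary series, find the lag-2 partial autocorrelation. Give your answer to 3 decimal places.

0.266

φ_{22} = (r_2 − r_1²) / (1 − r_1²)
r_1² = (0.208)² = 0.043264
Numerator = 0.298 − 0.0433 = 0.2547; denominator = 1 − 0.0433 = 0.9567
φ_{22} = 0.2547 / 0.9567 = 0.266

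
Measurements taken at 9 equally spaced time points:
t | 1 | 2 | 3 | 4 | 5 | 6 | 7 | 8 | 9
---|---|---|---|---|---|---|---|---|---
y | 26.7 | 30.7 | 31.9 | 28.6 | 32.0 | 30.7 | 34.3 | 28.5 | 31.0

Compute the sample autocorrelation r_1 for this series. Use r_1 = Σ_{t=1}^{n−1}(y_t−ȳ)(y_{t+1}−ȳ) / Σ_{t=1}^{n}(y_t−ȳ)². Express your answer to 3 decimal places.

-0.329

Mean ȳ = (26.7 + 30.7 + 31.9 + 28.6 + 32.0 + 30.7 + 34.3 + 28.5 + 31.0)/9 = 30.4889
Numerator Σ_{t=1}^{8}(y_t−ȳ)(y_{t+1}−ȳ) = -13.4946
Denominator Σ(y_t−ȳ)² = 41.0289
r_1 = -13.4946 / 41.0289 = -0.329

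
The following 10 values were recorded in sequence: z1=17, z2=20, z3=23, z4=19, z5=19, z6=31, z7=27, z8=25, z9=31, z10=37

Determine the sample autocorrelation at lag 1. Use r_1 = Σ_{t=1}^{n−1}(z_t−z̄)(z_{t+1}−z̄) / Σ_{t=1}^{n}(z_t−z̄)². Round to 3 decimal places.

Mean z̄ = (17 + 20 + 23 + 19 + 19 + 31 + 27 + 25 + 31 + 37)/10 = 24.9000
Numerator Σ_{t=1}^{9}(z_t−z̄)(z_{t+1}−z̄) = 145.4900
Denominator Σ(z_t−z̄)² = 384.9000
r_1 = 145.4900 / 384.9000 = 0.378

0.378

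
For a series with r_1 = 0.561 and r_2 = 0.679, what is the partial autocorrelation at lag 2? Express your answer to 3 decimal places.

φ_{22} = (r_2 − r_1²) / (1 − r_1²)
r_1² = (0.561)² = 0.314721
Numerator = 0.679 − 0.3147 = 0.3643; denominator = 1 − 0.3147 = 0.6853
φ_{22} = 0.3643 / 0.6853 = 0.532

0.532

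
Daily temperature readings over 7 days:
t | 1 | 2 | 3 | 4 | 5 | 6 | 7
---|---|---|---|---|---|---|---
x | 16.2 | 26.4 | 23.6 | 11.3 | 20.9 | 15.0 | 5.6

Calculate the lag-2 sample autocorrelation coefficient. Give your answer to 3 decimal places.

-0.211

Mean x̄ = (16.2 + 26.4 + 23.6 + 11.3 + 20.9 + 15.0 + 5.6)/7 = 17.0000
Deviations from mean: -0.8000, 9.4000, 6.6000, -5.7000, 3.9000, -2.0000, -11.4000
Σ(x_t−x̄)(x_{t+2}−x̄) = (-5.2800) + (-53.5800) + (25.7400) + (11.4000) + (-44.4600) = -66.1800
Denominator Σ(x_t−x̄)² = 314.2200
r_2 = -66.1800 / 314.2200 = -0.211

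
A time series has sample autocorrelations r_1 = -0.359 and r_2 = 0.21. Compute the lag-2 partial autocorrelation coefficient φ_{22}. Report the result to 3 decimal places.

0.093

φ_{22} = (r_2 − r_1²) / (1 − r_1²)
r_1² = (-0.359)² = 0.128881
Numerator = 0.21 − 0.1289 = 0.0811; denominator = 1 − 0.1289 = 0.8711
φ_{22} = 0.0811 / 0.8711 = 0.093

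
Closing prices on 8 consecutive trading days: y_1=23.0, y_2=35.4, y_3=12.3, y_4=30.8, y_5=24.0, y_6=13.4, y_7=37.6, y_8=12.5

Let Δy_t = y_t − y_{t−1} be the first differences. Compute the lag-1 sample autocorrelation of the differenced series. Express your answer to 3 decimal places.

First differences Δy: 12.4, -23.1, 18.5, -6.8, -10.6, 24.2, -25.1
Mean of differences = -1.5000
Numerator Σ(Δy_t−Δȳ)(Δy_{t+1}−Δȳ) = -1630.4000
Denominator Σ(Δy_t−Δȳ)² = 2388.1200
r_1(Δy) = -1630.4000 / 2388.1200 = -0.683

-0.683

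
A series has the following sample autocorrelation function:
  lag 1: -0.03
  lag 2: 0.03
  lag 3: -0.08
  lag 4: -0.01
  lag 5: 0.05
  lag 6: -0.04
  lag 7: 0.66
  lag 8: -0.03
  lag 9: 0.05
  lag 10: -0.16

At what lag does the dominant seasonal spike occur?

7

The largest autocorrelation is r_7 = 0.66; the remaining lags stay at or below 0.05.
The dominant spike at lag 7 indicates a seasonal period of 7.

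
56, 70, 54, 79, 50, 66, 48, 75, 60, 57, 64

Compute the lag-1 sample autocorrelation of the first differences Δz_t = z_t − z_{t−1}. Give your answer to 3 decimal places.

-0.844

First differences Δz: 14, -16, 25, -29, 16, -18, 27, -15, -3, 7
Mean of differences = 0.8000
Numerator Σ(Δz_t−Δz̄)(Δz_{t+1}−Δz̄) = -2958.2400
Denominator Σ(Δz_t−Δz̄)² = 3503.6000
r_1(Δz) = -2958.2400 / 3503.6000 = -0.844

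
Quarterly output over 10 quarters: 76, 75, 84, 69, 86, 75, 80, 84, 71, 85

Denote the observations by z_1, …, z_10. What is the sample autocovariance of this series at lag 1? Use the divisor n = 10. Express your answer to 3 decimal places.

-24.725

Mean z̄ = (76 + 75 + 84 + 69 + 86 + 75 + 80 + 84 + 71 + 85)/10 = 78.5000
Σ_{t=1}^{9}(z_t−z̄)(z_{t+1}−z̄) = -247.2500
γ_1 = -247.2500 / 10 = -24.725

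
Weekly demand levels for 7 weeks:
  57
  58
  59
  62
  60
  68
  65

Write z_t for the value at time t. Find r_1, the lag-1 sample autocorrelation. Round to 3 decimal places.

Mean z̄ = (57 + 58 + 59 + 62 + 60 + 68 + 65)/7 = 61.2857
Deviations from mean: -4.2857, -3.2857, -2.2857, 0.7143, -1.2857, 6.7143, 3.7143
Σ(z_t−z̄)(z_{t+1}−z̄) = (14.0816) + (7.5102) + (-1.6327) + (-0.9184) + (-8.6327) + (24.9388) = 35.3469
Denominator Σ(z_t−z̄)² = 95.4286
r_1 = 35.3469 / 95.4286 = 0.370

0.370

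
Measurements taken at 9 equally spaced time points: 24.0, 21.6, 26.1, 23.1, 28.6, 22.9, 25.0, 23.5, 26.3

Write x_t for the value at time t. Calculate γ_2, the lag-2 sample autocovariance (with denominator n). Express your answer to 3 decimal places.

1.821

Mean x̄ = (24.0 + 21.6 + 26.1 + 23.1 + 28.6 + 22.9 + 25.0 + 23.5 + 26.3)/9 = 24.5667
Σ_{t=1}^{7}(x_t−x̄)(x_{t+2}−x̄) = 16.3878
γ_2 = 16.3878 / 9 = 1.821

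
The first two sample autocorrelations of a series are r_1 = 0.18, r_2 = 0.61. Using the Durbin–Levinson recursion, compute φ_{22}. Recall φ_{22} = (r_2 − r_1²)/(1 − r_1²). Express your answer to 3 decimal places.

φ_{22} = (r_2 − r_1²) / (1 − r_1²)
r_1² = (0.18)² = 0.0324
Numerator = 0.61 − 0.0324 = 0.5776; denominator = 1 − 0.0324 = 0.9676
φ_{22} = 0.5776 / 0.9676 = 0.597

0.597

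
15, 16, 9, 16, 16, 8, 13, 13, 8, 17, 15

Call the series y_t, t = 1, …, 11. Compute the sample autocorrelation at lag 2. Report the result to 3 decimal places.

Mean ȳ = (15 + 16 + 9 + 16 + 16 + 8 + 13 + 13 + 8 + 17 + 15)/11 = 13.2727
Numerator Σ_{t=1}^{9}(y_t−ȳ)(y_{t+2}−ȳ) = -33.9669
Denominator Σ(y_t−ȳ)² = 116.1818
r_2 = -33.9669 / 116.1818 = -0.292

-0.292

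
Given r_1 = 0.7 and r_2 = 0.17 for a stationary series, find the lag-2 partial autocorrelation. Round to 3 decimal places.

-0.627

φ_{22} = (r_2 − r_1²) / (1 − r_1²)
r_1² = (0.7)² = 0.49
Numerator = 0.17 − 0.4900 = -0.3200; denominator = 1 − 0.4900 = 0.5100
φ_{22} = -0.3200 / 0.5100 = -0.627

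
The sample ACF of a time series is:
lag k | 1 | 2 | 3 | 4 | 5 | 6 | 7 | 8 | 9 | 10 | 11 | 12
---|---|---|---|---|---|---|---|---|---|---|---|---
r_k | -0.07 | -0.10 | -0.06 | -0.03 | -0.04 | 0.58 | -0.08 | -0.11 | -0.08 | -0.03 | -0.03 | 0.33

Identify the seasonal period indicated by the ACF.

The largest autocorrelation is r_6 = 0.58, with a weaker echo at lag 12 (0.33); the remaining lags stay at or below -0.03.
The dominant spike at lag 6 indicates a seasonal period of 6.

6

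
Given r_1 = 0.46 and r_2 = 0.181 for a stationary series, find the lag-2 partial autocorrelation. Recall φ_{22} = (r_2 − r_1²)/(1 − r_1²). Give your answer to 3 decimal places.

-0.039

φ_{22} = (r_2 − r_1²) / (1 − r_1²)
r_1² = (0.46)² = 0.2116
Numerator = 0.181 − 0.2116 = -0.0306; denominator = 1 − 0.2116 = 0.7884
φ_{22} = -0.0306 / 0.7884 = -0.039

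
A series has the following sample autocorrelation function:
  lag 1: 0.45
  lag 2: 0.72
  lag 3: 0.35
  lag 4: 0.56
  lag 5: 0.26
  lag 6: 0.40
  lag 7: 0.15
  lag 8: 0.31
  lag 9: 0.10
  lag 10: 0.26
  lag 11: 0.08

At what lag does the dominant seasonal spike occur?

2

The largest autocorrelation is r_2 = 0.72, with a weaker echo at lag 4 (0.56); the remaining lags stay at or below 0.45.
The dominant spike at lag 2 indicates a seasonal period of 2.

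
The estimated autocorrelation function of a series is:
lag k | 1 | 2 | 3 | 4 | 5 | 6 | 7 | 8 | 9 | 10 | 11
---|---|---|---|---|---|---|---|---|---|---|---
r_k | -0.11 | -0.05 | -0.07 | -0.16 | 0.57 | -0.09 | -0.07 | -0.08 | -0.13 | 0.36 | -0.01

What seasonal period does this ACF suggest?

5

The largest autocorrelation is r_5 = 0.57, with a weaker echo at lag 10 (0.36); the remaining lags stay at or below -0.01.
The dominant spike at lag 5 indicates a seasonal period of 5.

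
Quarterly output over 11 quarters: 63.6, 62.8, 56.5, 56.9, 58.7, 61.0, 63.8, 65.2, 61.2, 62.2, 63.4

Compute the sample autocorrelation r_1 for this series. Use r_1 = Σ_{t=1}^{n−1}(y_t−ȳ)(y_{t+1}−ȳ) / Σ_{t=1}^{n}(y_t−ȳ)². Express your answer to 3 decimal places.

0.483

Mean ȳ = (63.6 + 62.8 + 56.5 + 56.9 + 58.7 + 61.0 + 63.8 + 65.2 + 61.2 + 62.2 + 63.4)/11 = 61.3909
Numerator Σ_{t=1}^{10}(y_t−ȳ)(y_{t+1}−ȳ) = 40.3008
Denominator Σ(y_t−ȳ)² = 83.3891
r_1 = 40.3008 / 83.3891 = 0.483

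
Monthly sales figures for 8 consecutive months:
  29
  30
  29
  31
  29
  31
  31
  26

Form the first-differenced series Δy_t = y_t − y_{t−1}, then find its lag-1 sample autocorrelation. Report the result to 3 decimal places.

First differences Δy: 1, -1, 2, -2, 2, 0, -5
Mean of differences = -0.4286
Numerator Σ(Δy_t−Δȳ)(Δy_{t+1}−Δȳ) = -10.7551
Denominator Σ(Δy_t−Δȳ)² = 37.7143
r_1(Δy) = -10.7551 / 37.7143 = -0.285

-0.285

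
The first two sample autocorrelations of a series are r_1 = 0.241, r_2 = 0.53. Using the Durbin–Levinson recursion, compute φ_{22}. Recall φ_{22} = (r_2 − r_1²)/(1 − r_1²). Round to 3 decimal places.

φ_{22} = (r_2 − r_1²) / (1 − r_1²)
r_1² = (0.241)² = 0.058081
Numerator = 0.53 − 0.0581 = 0.4719; denominator = 1 − 0.0581 = 0.9419
φ_{22} = 0.4719 / 0.9419 = 0.501

0.501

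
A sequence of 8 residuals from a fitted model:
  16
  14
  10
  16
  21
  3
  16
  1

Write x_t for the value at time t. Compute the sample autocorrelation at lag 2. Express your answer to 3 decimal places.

0.238

Mean x̄ = (16 + 14 + 10 + 16 + 21 + 3 + 16 + 1)/8 = 12.1250
Deviations from mean: 3.8750, 1.8750, -2.1250, 3.8750, 8.8750, -9.1250, 3.8750, -11.1250
Numerator Σ_{t=1}^{6}(x_t−x̄)(x_{t+2}−x̄) = 80.7188
Denominator Σ(x_t−x̄)² = 338.8750
r_2 = 80.7188 / 338.8750 = 0.238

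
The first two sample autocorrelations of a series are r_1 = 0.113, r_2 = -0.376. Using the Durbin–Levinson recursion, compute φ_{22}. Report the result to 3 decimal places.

φ_{22} = (r_2 − r_1²) / (1 − r_1²)
r_1² = (0.113)² = 0.012769
Numerator = -0.376 − 0.0128 = -0.3888; denominator = 1 − 0.0128 = 0.9872
φ_{22} = -0.3888 / 0.9872 = -0.394

-0.394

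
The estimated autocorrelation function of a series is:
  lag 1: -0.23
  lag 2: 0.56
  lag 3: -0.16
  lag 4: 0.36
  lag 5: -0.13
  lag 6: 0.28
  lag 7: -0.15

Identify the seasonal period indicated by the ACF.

The largest autocorrelation is r_2 = 0.56, with weaker echoes at lags 4 (0.36) and 6 (0.28); the remaining lags stay at or below -0.13.
The dominant spike at lag 2 indicates a seasonal period of 2.

2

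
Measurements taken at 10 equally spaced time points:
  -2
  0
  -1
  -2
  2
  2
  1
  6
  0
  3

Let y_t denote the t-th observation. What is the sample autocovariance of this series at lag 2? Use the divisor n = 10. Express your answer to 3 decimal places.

1.918

Mean ȳ = (-2 + 0 − 1 − 2 + 2 + 2 + 1 + 6 + 0 + 3)/10 = 0.9000
Σ_{t=1}^{8}(y_t−ȳ)(y_{t+2}−ȳ) = 19.1800
γ_2 = 19.1800 / 10 = 1.918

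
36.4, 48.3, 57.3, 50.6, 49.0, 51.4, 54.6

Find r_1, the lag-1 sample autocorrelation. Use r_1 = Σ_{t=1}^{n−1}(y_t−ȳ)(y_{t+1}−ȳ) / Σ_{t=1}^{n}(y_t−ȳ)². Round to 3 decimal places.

0.082

Mean ȳ = (36.4 + 48.3 + 57.3 + 50.6 + 49.0 + 51.4 + 54.6)/7 = 49.6571
Deviations from mean: -13.2571, -1.3571, 7.6429, 0.9429, -0.6571, 1.7429, 4.9429
Σ(y_t−ȳ)(y_{t+1}−ȳ) = (17.9918) + (-10.3724) + (7.2061) + (-0.6196) + (-1.1453) + (8.6147) = 21.6753
Denominator Σ(y_t−ȳ)² = 264.7971
r_1 = 21.6753 / 264.7971 = 0.082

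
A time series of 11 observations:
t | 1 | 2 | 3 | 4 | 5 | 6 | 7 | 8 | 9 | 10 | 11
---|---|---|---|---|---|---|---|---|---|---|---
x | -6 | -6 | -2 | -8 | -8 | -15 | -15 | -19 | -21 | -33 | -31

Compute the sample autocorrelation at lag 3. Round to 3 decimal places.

Mean x̄ = (-6 − 6 − 2 − 8 − 8 − 15 − 15 − 19 − 21 − 33 − 31)/11 = -14.9091
Numerator Σ_{t=1}^{8}(x_t−x̄)(x_{t+3}−x̄) = 161.0661
Denominator Σ(x_t−x̄)² = 1060.9091
r_3 = 161.0661 / 1060.9091 = 0.152

0.152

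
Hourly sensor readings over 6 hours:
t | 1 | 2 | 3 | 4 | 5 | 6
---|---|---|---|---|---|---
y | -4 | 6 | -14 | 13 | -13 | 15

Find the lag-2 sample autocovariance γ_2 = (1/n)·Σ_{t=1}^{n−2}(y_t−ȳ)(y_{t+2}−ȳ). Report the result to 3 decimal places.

Mean ȳ = (-4 + 6 − 14 + 13 − 13 + 15)/6 = 0.5000
Deviations: -4.5000, 5.5000, -14.5000, 12.5000, -13.5000, 14.5000
Σ_{t=1}^{4}(y_t−ȳ)(y_{t+2}−ȳ) = 511.0000
γ_2 = 511.0000 / 6 = 85.167

85.167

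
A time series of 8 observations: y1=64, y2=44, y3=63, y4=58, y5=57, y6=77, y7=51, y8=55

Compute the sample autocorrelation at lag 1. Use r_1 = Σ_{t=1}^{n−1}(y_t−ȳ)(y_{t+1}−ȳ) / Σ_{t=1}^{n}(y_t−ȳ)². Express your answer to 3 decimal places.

Mean ȳ = (64 + 44 + 63 + 58 + 57 + 77 + 51 + 55)/8 = 58.6250
Σ(y_t−ȳ)(y_{t+1}−ȳ) = (-78.6094) + (-63.9844) + (-2.7344) + (1.0156) + (-29.8594) + (-140.1094) + (27.6406) = -286.6406
Denominator Σ(y_t−ȳ)² = 673.8750
r_1 = -286.6406 / 673.8750 = -0.425

-0.425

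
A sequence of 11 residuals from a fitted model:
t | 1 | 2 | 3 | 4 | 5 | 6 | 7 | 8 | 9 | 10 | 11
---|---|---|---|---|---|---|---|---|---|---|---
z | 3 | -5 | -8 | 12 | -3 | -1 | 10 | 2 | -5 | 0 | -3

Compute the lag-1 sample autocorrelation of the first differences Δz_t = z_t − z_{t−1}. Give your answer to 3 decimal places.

First differences Δz: -8, -3, 20, -15, 2, 11, -8, -7, 5, -3
Mean of differences = -0.6000
Numerator Σ(Δz_t−Δz̄)(Δz_{t+1}−Δz̄) = -423.3600
Denominator Σ(Δz_t−Δz̄)² = 966.4000
r_1(Δz) = -423.3600 / 966.4000 = -0.438

-0.438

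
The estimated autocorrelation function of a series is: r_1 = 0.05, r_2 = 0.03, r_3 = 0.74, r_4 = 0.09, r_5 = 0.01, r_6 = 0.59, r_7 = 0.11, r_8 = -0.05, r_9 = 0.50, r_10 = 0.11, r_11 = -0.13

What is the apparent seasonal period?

3

The largest autocorrelation is r_3 = 0.74, with weaker echoes at lags 6 (0.59) and 9 (0.50); the remaining lags stay at or below 0.11.
The dominant spike at lag 3 indicates a seasonal period of 3.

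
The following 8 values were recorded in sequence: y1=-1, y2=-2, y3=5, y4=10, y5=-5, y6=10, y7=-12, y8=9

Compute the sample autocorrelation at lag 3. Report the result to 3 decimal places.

-0.292

Mean ȳ = (-1 − 2 + 5 + 10 − 5 + 10 − 12 + 9)/8 = 1.7500
Deviations from mean: -2.7500, -3.7500, 3.2500, 8.2500, -6.7500, 8.2500, -13.7500, 7.2500
Σ(y_t−ȳ)(y_{t+3}−ȳ) = (-22.6875) + (25.3125) + (26.8125) + (-113.4375) + (-48.9375) = -132.9375
Denominator Σ(y_t−ȳ)² = 455.5000
r_3 = -132.9375 / 455.5000 = -0.292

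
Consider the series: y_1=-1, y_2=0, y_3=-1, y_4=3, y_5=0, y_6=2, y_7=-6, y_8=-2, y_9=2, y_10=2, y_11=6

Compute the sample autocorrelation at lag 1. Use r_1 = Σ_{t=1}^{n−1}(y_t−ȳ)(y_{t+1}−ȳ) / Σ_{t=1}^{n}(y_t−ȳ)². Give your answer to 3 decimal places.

0.091

Mean ȳ = (-1 + 0 − 1 + 3 + 0 + 2 − 6 − 2 + 2 + 2 + 6)/11 = 0.4545
Numerator Σ_{t=1}^{10}(y_t−ȳ)(y_{t+1}−ȳ) = 8.7934
Denominator Σ(y_t−ȳ)² = 96.7273
r_1 = 8.7934 / 96.7273 = 0.091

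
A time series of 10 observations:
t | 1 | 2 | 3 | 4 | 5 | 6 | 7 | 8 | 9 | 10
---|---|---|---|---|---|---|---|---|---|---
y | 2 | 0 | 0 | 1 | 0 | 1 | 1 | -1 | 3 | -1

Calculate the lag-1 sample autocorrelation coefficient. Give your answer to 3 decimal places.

-0.650

Mean ȳ = (2 + 0 + 0 + 1 + 0 + 1 + 1 − 1 + 3 − 1)/10 = 0.6000
Numerator Σ_{t=1}^{9}(y_t−ȳ)(y_{t+1}−ȳ) = -9.3600
Denominator Σ(y_t−ȳ)² = 14.4000
r_1 = -9.3600 / 14.4000 = -0.650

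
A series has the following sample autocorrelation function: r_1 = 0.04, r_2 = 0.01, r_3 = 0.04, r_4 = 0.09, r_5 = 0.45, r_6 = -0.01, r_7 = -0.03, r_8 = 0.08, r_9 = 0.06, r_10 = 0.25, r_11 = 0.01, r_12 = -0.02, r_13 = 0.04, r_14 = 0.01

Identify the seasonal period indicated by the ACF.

The largest autocorrelation is r_5 = 0.45, with a weaker echo at lag 10 (0.25); the remaining lags stay at or below 0.09.
The dominant spike at lag 5 indicates a seasonal period of 5.

5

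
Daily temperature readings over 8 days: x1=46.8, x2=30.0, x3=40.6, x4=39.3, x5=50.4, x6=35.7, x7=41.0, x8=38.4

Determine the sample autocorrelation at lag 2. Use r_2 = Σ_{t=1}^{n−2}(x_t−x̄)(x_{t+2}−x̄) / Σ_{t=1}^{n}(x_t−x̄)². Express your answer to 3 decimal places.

Mean x̄ = (46.8 + 30.0 + 40.6 + 39.3 + 50.4 + 35.7 + 41.0 + 38.4)/8 = 40.2750
Deviations from mean: 6.5250, -10.2750, 0.3250, -0.9750, 10.1250, -4.5750, 0.7250, -1.8750
Numerator Σ_{t=1}^{6}(x_t−x̄)(x_{t+2}−x̄) = 35.8088
Denominator Σ(x_t−x̄)² = 276.6950
r_2 = 35.8088 / 276.6950 = 0.129

0.129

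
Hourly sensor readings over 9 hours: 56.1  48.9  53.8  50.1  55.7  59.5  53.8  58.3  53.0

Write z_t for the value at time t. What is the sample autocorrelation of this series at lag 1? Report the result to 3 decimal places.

Mean z̄ = (56.1 + 48.9 + 53.8 + 50.1 + 55.7 + 59.5 + 53.8 + 58.3 + 53.0)/9 = 54.3556
Numerator Σ_{t=1}^{8}(z_t−z̄)(z_{t+1}−z̄) = -13.3231
Denominator Σ(z_t−z̄)² = 97.2022
r_1 = -13.3231 / 97.2022 = -0.137

-0.137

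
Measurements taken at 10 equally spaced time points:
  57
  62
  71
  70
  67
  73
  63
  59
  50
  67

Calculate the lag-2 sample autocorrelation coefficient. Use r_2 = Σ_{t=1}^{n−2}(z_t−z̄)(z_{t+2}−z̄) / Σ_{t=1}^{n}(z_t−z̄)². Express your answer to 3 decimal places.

Mean z̄ = (57 + 62 + 71 + 70 + 67 + 73 + 63 + 59 + 50 + 67)/10 = 63.9000
Numerator Σ_{t=1}^{8}(z_t−z̄)(z_{t+2}−z̄) = -33.1200
Denominator Σ(z_t−z̄)² = 458.9000
r_2 = -33.1200 / 458.9000 = -0.072

-0.072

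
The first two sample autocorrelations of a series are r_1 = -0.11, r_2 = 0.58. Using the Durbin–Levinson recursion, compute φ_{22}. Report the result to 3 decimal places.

0.575

φ_{22} = (r_2 − r_1²) / (1 − r_1²)
r_1² = (-0.11)² = 0.0121
Numerator = 0.58 − 0.0121 = 0.5679; denominator = 1 − 0.0121 = 0.9879
φ_{22} = 0.5679 / 0.9879 = 0.575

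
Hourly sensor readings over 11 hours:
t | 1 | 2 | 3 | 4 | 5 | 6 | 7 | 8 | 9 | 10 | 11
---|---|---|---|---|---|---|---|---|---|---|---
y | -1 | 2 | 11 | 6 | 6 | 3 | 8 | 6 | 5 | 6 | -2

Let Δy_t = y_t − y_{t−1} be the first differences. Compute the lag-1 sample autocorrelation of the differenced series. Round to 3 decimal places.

First differences Δy: 3, 9, -5, 0, -3, 5, -2, -1, 1, -8
Mean of differences = -0.1000
Numerator Σ(Δy_t−Δȳ)(Δy_{t+1}−Δȳ) = -49.6100
Denominator Σ(Δy_t−Δȳ)² = 218.9000
r_1(Δy) = -49.6100 / 218.9000 = -0.227

-0.227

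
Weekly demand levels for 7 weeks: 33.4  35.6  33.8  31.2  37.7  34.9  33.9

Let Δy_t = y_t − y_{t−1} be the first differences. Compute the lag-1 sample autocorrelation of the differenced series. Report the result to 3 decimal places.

First differences Δy: 2.2, -1.8, -2.6, 6.5, -2.8, -1.0
Mean of differences = 0.0833
Numerator Σ(Δy_t−Δȳ)(Δy_{t+1}−Δȳ) = -31.5286
Denominator Σ(Δy_t−Δȳ)² = 65.8883
r_1(Δy) = -31.5286 / 65.8883 = -0.479

-0.479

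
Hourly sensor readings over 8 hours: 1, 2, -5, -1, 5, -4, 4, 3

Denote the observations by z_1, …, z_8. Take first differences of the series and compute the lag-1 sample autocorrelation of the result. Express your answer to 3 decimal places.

First differences Δz: 1, -7, 4, 6, -9, 8, -1
Mean of differences = 0.2857
Numerator Σ(Δz_t−Δz̄)(Δz_{t+1}−Δz̄) = -145.6531
Denominator Σ(Δz_t−Δz̄)² = 247.4286
r_1(Δz) = -145.6531 / 247.4286 = -0.589

-0.589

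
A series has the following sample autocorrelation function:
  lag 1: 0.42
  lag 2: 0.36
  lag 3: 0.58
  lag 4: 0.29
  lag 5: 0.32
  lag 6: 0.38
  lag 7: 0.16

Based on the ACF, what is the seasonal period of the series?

The largest autocorrelation is r_3 = 0.58; the remaining lags stay at or below 0.42. The elevated value at lag 1 (0.42), dropping to 0.36 at lag 2, reflects decaying short-term dependence rather than seasonality.
The dominant spike at lag 3 indicates a seasonal period of 3.

3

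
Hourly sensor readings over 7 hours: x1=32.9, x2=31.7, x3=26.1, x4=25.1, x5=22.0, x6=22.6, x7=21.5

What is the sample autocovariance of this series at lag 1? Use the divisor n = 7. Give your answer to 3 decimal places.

10.325

Mean x̄ = (32.9 + 31.7 + 26.1 + 25.1 + 22.0 + 22.6 + 21.5)/7 = 25.9857
Σ_{t=1}^{6}(x_t−x̄)(x_{t+1}−x̄) = 72.2741
γ_1 = 72.2741 / 7 = 10.325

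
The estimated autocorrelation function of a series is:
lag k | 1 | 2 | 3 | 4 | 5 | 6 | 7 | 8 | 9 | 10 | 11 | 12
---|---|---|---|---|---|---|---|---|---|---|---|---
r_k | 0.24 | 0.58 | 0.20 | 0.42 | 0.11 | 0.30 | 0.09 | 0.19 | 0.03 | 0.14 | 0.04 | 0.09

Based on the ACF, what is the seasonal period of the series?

2

The largest autocorrelation is r_2 = 0.58, with weaker echoes at lags 4 (0.42) and 6 (0.30); the remaining lags stay at or below 0.24.
The dominant spike at lag 2 indicates a seasonal period of 2.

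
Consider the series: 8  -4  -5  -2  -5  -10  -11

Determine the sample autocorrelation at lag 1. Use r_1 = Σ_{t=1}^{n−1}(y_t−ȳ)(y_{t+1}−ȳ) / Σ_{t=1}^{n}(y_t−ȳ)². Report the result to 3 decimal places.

Mean ȳ = (8 − 4 − 5 − 2 − 5 − 10 − 11)/7 = -4.1429
Numerator Σ_{t=1}^{6}(y_t−ȳ)(y_{t+1}−ȳ) = 43.1224
Denominator Σ(y_t−ȳ)² = 234.8571
r_1 = 43.1224 / 234.8571 = 0.184

0.184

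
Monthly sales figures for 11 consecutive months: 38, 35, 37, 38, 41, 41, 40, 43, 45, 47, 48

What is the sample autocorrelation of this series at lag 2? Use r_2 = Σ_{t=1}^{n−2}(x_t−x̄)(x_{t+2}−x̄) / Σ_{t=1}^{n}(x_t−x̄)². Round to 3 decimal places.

0.377

Mean x̄ = (38 + 35 + 37 + 38 + 41 + 41 + 40 + 43 + 45 + 47 + 48)/11 = 41.1818
Numerator Σ_{t=1}^{9}(x_t−x̄)(x_{t+2}−x̄) = 66.2975
Denominator Σ(x_t−x̄)² = 175.6364
r_2 = 66.2975 / 175.6364 = 0.377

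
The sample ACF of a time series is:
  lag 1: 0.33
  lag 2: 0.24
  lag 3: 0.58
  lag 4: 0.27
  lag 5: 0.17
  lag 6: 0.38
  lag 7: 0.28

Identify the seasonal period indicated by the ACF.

The largest autocorrelation is r_3 = 0.58, with a weaker echo at lag 6 (0.38); the remaining lags stay at or below 0.33.
The dominant spike at lag 3 indicates a seasonal period of 3.

3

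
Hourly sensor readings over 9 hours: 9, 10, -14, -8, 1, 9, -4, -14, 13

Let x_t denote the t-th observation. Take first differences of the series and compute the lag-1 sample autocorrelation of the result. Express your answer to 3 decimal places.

First differences Δx: 1, -24, 6, 9, 8, -13, -10, 27
Mean of differences = 0.5000
Numerator Σ(Δx_t−Δx̄)(Δx_{t+1}−Δx̄) = -274.2500
Denominator Σ(Δx_t−Δx̄)² = 1754.0000
r_1(Δx) = -274.2500 / 1754.0000 = -0.156

-0.156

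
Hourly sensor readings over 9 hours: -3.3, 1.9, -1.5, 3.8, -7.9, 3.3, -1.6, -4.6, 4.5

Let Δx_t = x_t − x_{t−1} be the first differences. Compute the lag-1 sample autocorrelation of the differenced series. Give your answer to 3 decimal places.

First differences Δx: 5.2, -3.4, 5.3, -11.7, 11.2, -4.9, -3.0, 9.1
Mean of differences = 0.9750
Numerator Σ(Δx_t−Δx̄)(Δx_{t+1}−Δx̄) = -290.8431
Denominator Σ(Δx_t−Δx̄)² = 437.2350
r_1(Δx) = -290.8431 / 437.2350 = -0.665

-0.665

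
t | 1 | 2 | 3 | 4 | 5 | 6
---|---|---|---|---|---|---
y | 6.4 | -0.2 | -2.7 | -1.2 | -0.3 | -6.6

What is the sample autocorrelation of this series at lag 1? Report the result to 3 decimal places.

0.010

Mean ȳ = (6.4 − 0.2 − 2.7 − 1.2 − 0.3 − 6.6)/6 = -0.7667
Deviations from mean: 7.1667, 0.5667, -1.9333, -0.4333, 0.4667, -5.8333
Σ(y_t−ȳ)(y_{t+1}−ȳ) = (4.0611) + (-1.0956) + (0.8378) + (-0.2022) + (-2.7222) = 0.8789
Denominator Σ(y_t−ȳ)² = 89.8533
r_1 = 0.8789 / 89.8533 = 0.010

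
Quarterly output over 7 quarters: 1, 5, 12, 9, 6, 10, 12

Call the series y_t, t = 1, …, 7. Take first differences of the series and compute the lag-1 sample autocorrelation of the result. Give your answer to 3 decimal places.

-0.006

First differences Δy: 4, 7, -3, -3, 4, 2
Mean of differences = 1.8333
Numerator Σ(Δy_t−Δȳ)(Δy_{t+1}−Δȳ) = -0.5278
Denominator Σ(Δy_t−Δȳ)² = 82.8333
r_1(Δy) = -0.5278 / 82.8333 = -0.006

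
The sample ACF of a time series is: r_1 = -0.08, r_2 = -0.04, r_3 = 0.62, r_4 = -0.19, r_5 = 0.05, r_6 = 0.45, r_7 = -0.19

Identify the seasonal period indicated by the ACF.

3

The largest autocorrelation is r_3 = 0.62, with a weaker echo at lag 6 (0.45); the remaining lags stay at or below 0.05.
The dominant spike at lag 3 indicates a seasonal period of 3.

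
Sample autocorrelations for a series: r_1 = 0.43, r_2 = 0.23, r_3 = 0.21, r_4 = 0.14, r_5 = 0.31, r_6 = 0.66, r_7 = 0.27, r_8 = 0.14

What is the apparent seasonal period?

6

The largest autocorrelation is r_6 = 0.66; the remaining lags stay at or below 0.43. The elevated value at lag 1 (0.43), dropping to 0.23 at lag 2, reflects decaying short-term dependence rather than seasonality.
The dominant spike at lag 6 indicates a seasonal period of 6.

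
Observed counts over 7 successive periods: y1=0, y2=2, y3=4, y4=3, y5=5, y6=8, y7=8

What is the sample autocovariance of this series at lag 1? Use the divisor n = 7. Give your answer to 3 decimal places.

3.764

Mean ȳ = (0 + 2 + 4 + 3 + 5 + 8 + 8)/7 = 4.2857
Deviations: -4.2857, -2.2857, -0.2857, -1.2857, 0.7143, 3.7143, 3.7143
Σ_{t=1}^{6}(y_t−ȳ)(y_{t+1}−ȳ) = 26.3469
γ_1 = 26.3469 / 7 = 3.764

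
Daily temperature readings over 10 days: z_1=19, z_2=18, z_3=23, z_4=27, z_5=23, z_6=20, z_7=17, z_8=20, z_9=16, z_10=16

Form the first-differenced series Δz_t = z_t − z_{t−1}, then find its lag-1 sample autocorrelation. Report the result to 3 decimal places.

First differences Δz: -1, 5, 4, -4, -3, -3, 3, -4, 0
Mean of differences = -0.3333
Numerator Σ(Δz_t−Δz̄)(Δz_{t+1}−Δz̄) = -1.7778
Denominator Σ(Δz_t−Δz̄)² = 100.0000
r_1(Δz) = -1.7778 / 100.0000 = -0.018

-0.018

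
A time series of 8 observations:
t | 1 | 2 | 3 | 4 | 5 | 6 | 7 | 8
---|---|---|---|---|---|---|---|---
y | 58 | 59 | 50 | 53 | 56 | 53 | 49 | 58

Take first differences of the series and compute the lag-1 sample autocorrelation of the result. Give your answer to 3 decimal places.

-0.291

First differences Δy: 1, -9, 3, 3, -3, -4, 9
Mean of differences = 0.0000
Numerator Σ(Δy_t−Δȳ)(Δy_{t+1}−Δȳ) = -60.0000
Denominator Σ(Δy_t−Δȳ)² = 206.0000
r_1(Δy) = -60.0000 / 206.0000 = -0.291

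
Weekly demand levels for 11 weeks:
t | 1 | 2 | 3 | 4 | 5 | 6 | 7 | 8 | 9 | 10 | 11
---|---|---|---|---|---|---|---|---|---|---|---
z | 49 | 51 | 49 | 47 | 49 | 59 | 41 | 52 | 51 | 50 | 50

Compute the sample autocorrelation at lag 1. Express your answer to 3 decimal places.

Mean z̄ = (49 + 51 + 49 + 47 + 49 + 59 + 41 + 52 + 51 + 50 + 50)/11 = 49.8182
Numerator Σ_{t=1}^{10}(z_t−z̄)(z_{t+1}−z̄) = -102.2149
Denominator Σ(z_t−z̄)² = 179.6364
r_1 = -102.2149 / 179.6364 = -0.569

-0.569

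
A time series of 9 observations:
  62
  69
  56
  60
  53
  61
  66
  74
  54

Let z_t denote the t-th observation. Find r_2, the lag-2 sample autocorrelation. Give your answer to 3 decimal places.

Mean z̄ = (62 + 69 + 56 + 60 + 53 + 61 + 66 + 74 + 54)/9 = 61.6667
Numerator Σ_{t=1}^{7}(z_t−z̄)(z_{t+2}−z̄) = -42.8889
Denominator Σ(z_t−z̄)² = 394.0000
r_2 = -42.8889 / 394.0000 = -0.109

-0.109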